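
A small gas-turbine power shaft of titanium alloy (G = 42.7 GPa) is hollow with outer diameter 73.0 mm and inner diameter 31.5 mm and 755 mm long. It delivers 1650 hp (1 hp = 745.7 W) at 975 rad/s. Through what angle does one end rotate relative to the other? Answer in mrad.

8.29 mrad

ω = 975 rad/s, so T = P/ω = 1650×745.7 / 975.0 = 1262 N·m.
J = π(d_o⁴ − d_i⁴)/32 = π(0.0730⁴ − 0.0315⁴)/32 = 2.691×10^-6 m⁴.
θ = T·L/(G·J) = 1262 × 0.755 / (42.7×10⁹ × 2.691×10^-6) = 8.291×10^-3 rad.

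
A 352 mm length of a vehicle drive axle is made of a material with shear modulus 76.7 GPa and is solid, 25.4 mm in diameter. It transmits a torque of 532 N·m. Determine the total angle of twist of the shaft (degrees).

J = πd⁴/32 = π(0.0254)⁴/32 = 4.086×10^-8 m⁴.
θ = T·L/(G·J) = 532.0 × 0.352 / (76.7×10⁹ × 4.086×10^-8) = 0.05975 rad.

3.42°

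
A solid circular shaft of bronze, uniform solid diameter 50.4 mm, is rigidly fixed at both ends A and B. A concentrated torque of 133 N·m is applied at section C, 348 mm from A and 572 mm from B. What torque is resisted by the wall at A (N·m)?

With uniform GJ and both ends fixed, compatibility θ_AC = θ_CB gives T_A·a = T_B·b, together with T_A + T_B = T₀.
T_A = T₀·b/(a+b) = 133.0·572/920.0 = 82.69 N·m; T_B = 50.31 N·m.

82.7 N·m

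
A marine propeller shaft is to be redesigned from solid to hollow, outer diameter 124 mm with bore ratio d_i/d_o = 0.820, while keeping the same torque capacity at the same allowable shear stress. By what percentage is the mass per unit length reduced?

51.1 %

Equal τ_max and T ⇒ the solid shaft needs d_s³ = d_o³(1−k⁴), so d_s = 124·(1−0.820⁴)^(1/3) = 101.5 mm.
Area ratio A_h/A_s = d_o²(1−k²)/d_s² = (1−k²)/(1−k⁴)^(2/3) = 0.4893.
Mass saving = 1 − 0.4893 = 51.1 %.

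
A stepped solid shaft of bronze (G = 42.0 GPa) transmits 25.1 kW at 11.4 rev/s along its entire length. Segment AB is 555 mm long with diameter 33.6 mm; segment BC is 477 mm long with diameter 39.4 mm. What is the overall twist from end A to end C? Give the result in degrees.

3.08°

ω = 2π·11.4 = 71.63 rad/s, so T = P/ω = 25.1×10³ / 71.63 = 350.4 N·m.
J_AB = π(0.0336)⁴/32 = 1.25×10^-7 m⁴; J_BC = π(0.0394)⁴/32 = 2.37×10^-7 m⁴.
θ = (T/G)·Σ L_i/J_i = (350.4/42.0×10⁹)·(0.555/1.25×10^-7 + 0.477/2.37×10^-7) = 0.05383 rad.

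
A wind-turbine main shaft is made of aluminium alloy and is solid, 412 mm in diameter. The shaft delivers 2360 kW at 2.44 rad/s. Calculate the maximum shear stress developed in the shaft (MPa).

ω = 2.44 rad/s, so T = P/ω = 2360×10³ / 2.440 = 967200 N·m.
J = πd⁴/32 = π(0.412)⁴/32 = 2.829×10^-3 m⁴.
τ_max = T·r/J = 967200 × 0.206 / 2.829×10^-3 = 7.044×10^7 Pa.

70.4 MPa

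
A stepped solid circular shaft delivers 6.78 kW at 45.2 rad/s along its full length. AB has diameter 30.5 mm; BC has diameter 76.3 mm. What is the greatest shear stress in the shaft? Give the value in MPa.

26.9 MPa

ω = 45.2 rad/s, so T = P/ω = 6.78×10³ / 45.20 = 150.0 N·m.
Under the same torque, τ_max = 16T/(πd³) is largest where d is smallest — segment AB (d = 30.5 mm).
τ_max = 16·150.0/(π·(0.0305)³) = 2.693×10^7 Pa.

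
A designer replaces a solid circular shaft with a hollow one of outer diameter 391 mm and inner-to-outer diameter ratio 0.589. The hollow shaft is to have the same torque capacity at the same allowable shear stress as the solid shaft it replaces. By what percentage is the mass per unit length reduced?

28.9 %

Equal τ_max and T ⇒ the solid shaft needs d_s³ = d_o³(1−k⁴), so d_s = 391·(1−0.589⁴)^(1/3) = 374.6 mm.
Area ratio A_h/A_s = d_o²(1−k²)/d_s² = (1−k²)/(1−k⁴)^(2/3) = 0.7114.
Mass saving = 1 − 0.7114 = 28.9 %.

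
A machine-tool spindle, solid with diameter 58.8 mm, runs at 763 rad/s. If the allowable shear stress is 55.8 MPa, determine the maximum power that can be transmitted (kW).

J = πd⁴/32 = π(0.0588)⁴/32 = 1.174×10^-6 m⁴.
T_max = τ_allow·J/r = 5.58×10^7 × 1.174×10^-6 / 0.0294 = 2227 N·m.
ω = 763 rad/s, so P_max = T_max·ω = 1.699×10^6 W.

1700 kW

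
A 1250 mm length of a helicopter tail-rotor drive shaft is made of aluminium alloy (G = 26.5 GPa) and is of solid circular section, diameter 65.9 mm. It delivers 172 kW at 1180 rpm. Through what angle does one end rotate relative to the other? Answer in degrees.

ω = 2π·1180/60 = 123.6 rad/s, so T = P/ω = 172×10³ / 123.6 = 1392 N·m.
J = πd⁴/32 = π(0.0659)⁴/32 = 1.852×10^-6 m⁴.
θ = T·L/(G·J) = 1392 × 1.25 / (26.5×10⁹ × 1.852×10^-6) = 0.03546 rad.

2.03°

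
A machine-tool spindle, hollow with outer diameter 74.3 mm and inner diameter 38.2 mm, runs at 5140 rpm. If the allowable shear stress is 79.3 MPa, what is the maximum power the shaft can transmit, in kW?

J = π(d_o⁴ − d_i⁴)/32 = π(0.0743⁴ − 0.0382⁴)/32 = 2.783×10^-6 m⁴.
T_max = τ_allow·J/r = 7.93×10^7 × 2.783×10^-6 / 0.0371 = 5940 N·m.
ω = 2π·5140/60 = 538.3 rad/s, so P_max = T_max·ω = 3.197×10^6 W.

3200 kW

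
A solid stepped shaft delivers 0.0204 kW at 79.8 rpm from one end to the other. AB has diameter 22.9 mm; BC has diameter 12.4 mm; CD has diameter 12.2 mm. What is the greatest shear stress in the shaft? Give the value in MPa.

ω = 2π·79.8/60 = 8.357 rad/s, so T = P/ω = 0.0204×10³ / 8.357 = 2.441 N·m.
Under the same torque, τ_max = 16T/(πd³) is largest where d is smallest — segment CD (d = 12.2 mm).
τ_max = 16·2.441/(π·(0.0122)³) = 6.847×10^6 Pa.

6.85 MPa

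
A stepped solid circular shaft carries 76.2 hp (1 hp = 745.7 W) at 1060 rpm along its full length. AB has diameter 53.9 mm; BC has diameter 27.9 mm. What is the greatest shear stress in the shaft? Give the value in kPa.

ω = 2π·1060/60 = 111.0 rad/s, so T = P/ω = 76.2×745.7 / 111.0 = 511.9 N·m.
Under the same torque, τ_max = 16T/(πd³) is largest where d is smallest — segment BC (d = 27.9 mm).
τ_max = 16·511.9/(π·(0.0279)³) = 1.200×10^8 Pa.

120000 kPa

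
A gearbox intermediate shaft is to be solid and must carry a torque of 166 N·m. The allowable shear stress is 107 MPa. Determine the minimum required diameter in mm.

19.9 mm

For a solid shaft τ_max = 16T/(πd³), so d = (16T/(π τ_allow))^(1/3) = (16·166.0/(π·1.07×10^8))^(1/3) = 0.01992 m.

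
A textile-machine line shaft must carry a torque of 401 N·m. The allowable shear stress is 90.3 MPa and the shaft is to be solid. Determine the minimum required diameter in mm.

28.3 mm

For a solid shaft τ_max = 16T/(πd³), so d = (16T/(π τ_allow))^(1/3) = (16·401.0/(π·9.03×10^7))^(1/3) = 0.02828 m.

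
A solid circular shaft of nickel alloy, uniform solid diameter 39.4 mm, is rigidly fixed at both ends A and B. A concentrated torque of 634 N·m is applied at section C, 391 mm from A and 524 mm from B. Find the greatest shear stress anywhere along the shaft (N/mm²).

30.2 N/mm²

With uniform GJ and both ends fixed, compatibility θ_AC = θ_CB gives T_A·a = T_B·b, together with T_A + T_B = T₀.
T_A = T₀·b/(a+b) = 634.0·524/915.0 = 363.1 N·m; T_B = 270.9 N·m.
τ in each portion: τ_AC = 3.02×10^7 Pa, τ_CB = 2.26×10^7 Pa; maximum is in AC.
τ_max = T_AC·r/J = 363.1·0.0197/2.37×10^-7 = 3.023×10^7 Pa.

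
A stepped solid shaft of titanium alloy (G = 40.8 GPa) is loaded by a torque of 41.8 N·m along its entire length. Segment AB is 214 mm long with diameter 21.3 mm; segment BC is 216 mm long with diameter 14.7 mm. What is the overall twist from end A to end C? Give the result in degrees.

3.39°

J_AB = π(0.0213)⁴/32 = 2.02×10^-8 m⁴; J_BC = π(0.0147)⁴/32 = 4.58×10^-9 m⁴.
θ = (T/G)·Σ L_i/J_i = (41.80/40.8×10⁹)·(0.214/2.02×10^-8 + 0.216/4.58×10^-9) = 0.05912 rad.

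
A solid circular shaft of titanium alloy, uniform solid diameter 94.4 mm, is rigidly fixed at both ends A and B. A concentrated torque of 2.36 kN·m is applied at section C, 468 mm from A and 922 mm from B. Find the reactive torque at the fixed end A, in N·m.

With uniform GJ and both ends fixed, compatibility θ_AC = θ_CB gives T_A·a = T_B·b, together with T_A + T_B = T₀.
T_A = T₀·b/(a+b) = 2360·922/1390 = 1565 N·m; T_B = 794.6 N·m.

1570 N·m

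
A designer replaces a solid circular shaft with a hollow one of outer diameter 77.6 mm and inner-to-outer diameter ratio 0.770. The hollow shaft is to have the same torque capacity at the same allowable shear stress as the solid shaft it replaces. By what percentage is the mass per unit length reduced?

Equal τ_max and T ⇒ the solid shaft needs d_s³ = d_o³(1−k⁴), so d_s = 77.6·(1−0.770⁴)^(1/3) = 67.17 mm.
Area ratio A_h/A_s = d_o²(1−k²)/d_s² = (1−k²)/(1−k⁴)^(2/3) = 0.5434.
Mass saving = 1 − 0.5434 = 45.7 %.

45.7 %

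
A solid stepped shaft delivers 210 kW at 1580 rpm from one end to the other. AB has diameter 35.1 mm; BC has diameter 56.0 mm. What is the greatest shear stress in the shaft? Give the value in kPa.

149000 kPa

ω = 2π·1580/60 = 165.5 rad/s, so T = P/ω = 210×10³ / 165.5 = 1269 N·m.
Under the same torque, τ_max = 16T/(πd³) is largest where d is smallest — segment AB (d = 35.1 mm).
τ_max = 16·1269/(π·(0.0351)³) = 1.495×10^8 Pa.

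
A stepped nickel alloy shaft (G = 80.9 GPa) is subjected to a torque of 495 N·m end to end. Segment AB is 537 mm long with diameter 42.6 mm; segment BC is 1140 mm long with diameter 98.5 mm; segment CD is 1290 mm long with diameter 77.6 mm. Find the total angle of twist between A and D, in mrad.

13.1 mrad

J_AB = π(0.0426)⁴/32 = 3.23×10^-7 m⁴; J_BC = π(0.0985)⁴/32 = 9.24×10^-6 m⁴; J_CD = π(0.0776)⁴/32 = 3.56×10^-6 m⁴.
θ = (T/G)·Σ L_i/J_i = (495.0/80.9×10⁹)·(0.537/3.23×10^-7 + 1.14/9.24×10^-6 + 1.29/3.56×10^-6) = 0.01313 rad.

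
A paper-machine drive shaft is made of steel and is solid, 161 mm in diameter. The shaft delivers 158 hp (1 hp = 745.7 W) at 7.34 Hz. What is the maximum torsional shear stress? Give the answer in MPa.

ω = 2π·7.34 = 46.12 rad/s, so T = P/ω = 158×745.7 / 46.12 = 2555 N·m.
J = πd⁴/32 = π(0.161)⁴/32 = 6.596×10^-5 m⁴.
τ_max = T·r/J = 2555 × 0.0805 / 6.596×10^-5 = 3.118×10^6 Pa.

3.12 MPa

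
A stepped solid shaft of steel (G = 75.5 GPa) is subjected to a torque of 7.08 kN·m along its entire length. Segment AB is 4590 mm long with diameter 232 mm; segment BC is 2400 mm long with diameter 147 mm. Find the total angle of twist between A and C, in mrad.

J_AB = π(0.232)⁴/32 = 2.84×10^-4 m⁴; J_BC = π(0.147)⁴/32 = 4.58×10^-5 m⁴.
θ = (T/G)·Σ L_i/J_i = (7080/75.5×10⁹)·(4.59/2.84×10^-4 + 2.40/4.58×10^-5) = 6.423×10^-3 rad.

6.42 mrad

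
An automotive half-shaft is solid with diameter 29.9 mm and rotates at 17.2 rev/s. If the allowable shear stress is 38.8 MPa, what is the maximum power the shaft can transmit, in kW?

J = πd⁴/32 = π(0.0299)⁴/32 = 7.847×10^-8 m⁴.
T_max = τ_allow·J/r = 3.88×10^7 × 7.847×10^-8 / 0.0149 = 203.6 N·m.
ω = 2π·17.2 = 108.1 rad/s, so P_max = T_max·ω = 2.201×10^4 W.

22.0 kW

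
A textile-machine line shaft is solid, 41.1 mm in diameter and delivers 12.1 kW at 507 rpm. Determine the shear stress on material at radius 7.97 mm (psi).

ω = 2π·507/60 = 53.09 rad/s, so T = P/ω = 12.1×10³ / 53.09 = 227.9 N·m.
J = πd⁴/32 = π(0.0411)⁴/32 = 2.801×10^-7 m⁴.
Shear stress varies linearly with radius: τ = T·r/J = 227.9 × 0.00797 / 2.801×10^-7 = 6.484×10^6 Pa.

940 psi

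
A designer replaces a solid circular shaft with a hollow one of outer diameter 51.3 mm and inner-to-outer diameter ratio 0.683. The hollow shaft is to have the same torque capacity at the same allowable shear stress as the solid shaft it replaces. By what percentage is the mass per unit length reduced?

Equal τ_max and T ⇒ the solid shaft needs d_s³ = d_o³(1−k⁴), so d_s = 51.3·(1−0.683⁴)^(1/3) = 47.27 mm.
Area ratio A_h/A_s = d_o²(1−k²)/d_s² = (1−k²)/(1−k⁴)^(2/3) = 0.6283.
Mass saving = 1 − 0.6283 = 37.2 %.

37.2 %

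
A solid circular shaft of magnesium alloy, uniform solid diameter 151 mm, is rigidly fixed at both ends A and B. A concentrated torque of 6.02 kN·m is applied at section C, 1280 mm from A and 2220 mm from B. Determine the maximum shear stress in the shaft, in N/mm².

5.65 N/mm²

With uniform GJ and both ends fixed, compatibility θ_AC = θ_CB gives T_A·a = T_B·b, together with T_A + T_B = T₀.
T_A = T₀·b/(a+b) = 6020·2220/3500 = 3818 N·m; T_B = 2202 N·m.
τ in each portion: τ_AC = 5.65×10^6 Pa, τ_CB = 3.26×10^6 Pa; maximum is in AC.
τ_max = T_AC·r/J = 3818·0.0755/5.10×10^-5 = 5.648×10^6 Pa.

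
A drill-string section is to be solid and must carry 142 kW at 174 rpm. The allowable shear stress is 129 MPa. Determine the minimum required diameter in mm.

67.5 mm

ω = 2π·174/60 = 18.22 rad/s, so T = P/ω = 142×10³ / 18.22 = 7793 N·m.
For a solid shaft τ_max = 16T/(πd³), so d = (16T/(π τ_allow))^(1/3) = (16·7793/(π·1.29×10^8))^(1/3) = 0.06751 m.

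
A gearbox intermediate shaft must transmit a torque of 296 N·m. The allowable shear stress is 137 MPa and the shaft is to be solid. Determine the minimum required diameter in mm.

For a solid shaft τ_max = 16T/(πd³), so d = (16T/(π τ_allow))^(1/3) = (16·296.0/(π·1.37×10^8))^(1/3) = 0.02224 m.

22.2 mm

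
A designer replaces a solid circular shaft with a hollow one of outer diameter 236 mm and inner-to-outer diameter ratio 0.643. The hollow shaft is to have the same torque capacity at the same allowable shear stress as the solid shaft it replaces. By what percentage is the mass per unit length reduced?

Equal τ_max and T ⇒ the solid shaft needs d_s³ = d_o³(1−k⁴), so d_s = 236·(1−0.643⁴)^(1/3) = 221.7 mm.
Area ratio A_h/A_s = d_o²(1−k²)/d_s² = (1−k²)/(1−k⁴)^(2/3) = 0.6646.
Mass saving = 1 − 0.6646 = 33.5 %.

33.5 %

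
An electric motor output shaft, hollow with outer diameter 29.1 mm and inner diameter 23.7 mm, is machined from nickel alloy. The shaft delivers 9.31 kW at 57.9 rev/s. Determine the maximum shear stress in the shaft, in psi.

1370 psi

ω = 2π·57.9 = 363.8 rad/s, so T = P/ω = 9.31×10³ / 363.8 = 25.59 N·m.
J = π(d_o⁴ − d_i⁴)/32 = π(0.0291⁴ − 0.0237⁴)/32 = 3.943×10^-8 m⁴.
τ_max = T·r/J = 25.59 × 0.0146 / 3.943×10^-8 = 9.444×10^6 Pa.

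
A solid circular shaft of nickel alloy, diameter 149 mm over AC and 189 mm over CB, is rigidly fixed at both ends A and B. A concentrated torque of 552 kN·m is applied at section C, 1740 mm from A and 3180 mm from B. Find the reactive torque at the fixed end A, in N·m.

Compatibility: T_A·a/J_AC = T_B·b/J_CB with T_A + T_B = T₀.
J_AC = 4.84×10^-5 m⁴, J_CB = 1.25×10^-4 m⁴, so T_A = T₀·(J_AC/a)/((J_AC/a)+(J_CB/b)) = 228400 N·m, T_B = 323600 N·m.

228000 N·m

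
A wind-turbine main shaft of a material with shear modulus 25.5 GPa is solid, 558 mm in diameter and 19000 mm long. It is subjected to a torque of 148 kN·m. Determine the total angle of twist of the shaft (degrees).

0.664°

J = πd⁴/32 = π(0.558)⁴/32 = 9.518×10^-3 m⁴.
θ = T·L/(G·J) = 148000 × 19.0 / (25.5×10⁹ × 9.518×10^-3) = 0.01159 rad.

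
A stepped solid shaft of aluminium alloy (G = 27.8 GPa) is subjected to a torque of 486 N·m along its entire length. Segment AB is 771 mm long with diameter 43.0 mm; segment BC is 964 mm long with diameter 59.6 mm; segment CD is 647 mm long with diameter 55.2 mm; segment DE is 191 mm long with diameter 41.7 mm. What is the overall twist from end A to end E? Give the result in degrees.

4.44°

J_AB = π(0.0430)⁴/32 = 3.36×10^-7 m⁴; J_BC = π(0.0596)⁴/32 = 1.24×10^-6 m⁴; J_CD = π(0.0552)⁴/32 = 9.11×10^-7 m⁴; J_DE = π(0.0417)⁴/32 = 2.97×10^-7 m⁴.
θ = (T/G)·Σ L_i/J_i = (486.0/27.8×10⁹)·(0.771/3.36×10^-7 + 0.964/1.24×10^-6 + 0.647/9.11×10^-7 + 0.191/2.97×10^-7) = 0.07742 rad.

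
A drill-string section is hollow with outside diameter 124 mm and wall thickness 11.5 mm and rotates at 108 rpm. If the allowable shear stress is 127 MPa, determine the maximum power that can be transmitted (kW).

J = π(d_o⁴ − d_i⁴)/32 = π(0.124⁴ − 0.101⁴)/32 = 1.299×10^-5 m⁴.
T_max = τ_allow·J/r = 1.27×10^8 × 1.299×10^-5 / 0.0620 = 26620 N·m.
ω = 2π·108/60 = 11.31 rad/s, so P_max = T_max·ω = 3.010×10^5 W.

301 kW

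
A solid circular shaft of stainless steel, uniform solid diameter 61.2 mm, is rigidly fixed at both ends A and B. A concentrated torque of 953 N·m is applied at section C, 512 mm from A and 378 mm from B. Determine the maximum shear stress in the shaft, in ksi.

1.77 ksi

With uniform GJ and both ends fixed, compatibility θ_AC = θ_CB gives T_A·a = T_B·b, together with T_A + T_B = T₀.
T_A = T₀·b/(a+b) = 953.0·378/890.0 = 404.8 N·m; T_B = 548.2 N·m.
τ in each portion: τ_AC = 8.99×10^6 Pa, τ_CB = 1.22×10^7 Pa; maximum is in CB.
τ_max = T_CB·r/J = 548.2·0.0306/1.38×10^-6 = 1.218×10^7 Pa.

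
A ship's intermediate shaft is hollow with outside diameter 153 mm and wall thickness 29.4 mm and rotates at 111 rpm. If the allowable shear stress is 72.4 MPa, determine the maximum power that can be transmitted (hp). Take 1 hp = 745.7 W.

680 hp

J = π(d_o⁴ − d_i⁴)/32 = π(0.153⁴ − 0.0942⁴)/32 = 4.607×10^-5 m⁴.
T_max = τ_allow·J/r = 7.24×10^7 × 4.607×10^-5 / 0.0765 = 43600 N·m.
ω = 2π·111/60 = 11.62 rad/s, so P_max = T_max·ω = 5.068×10^5 W.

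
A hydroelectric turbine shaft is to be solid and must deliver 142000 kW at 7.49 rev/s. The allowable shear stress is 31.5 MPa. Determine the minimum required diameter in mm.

ω = 2π·7.49 = 47.06 rad/s, so T = P/ω = 142000×10³ / 47.06 = 3.017e6 N·m.
For a solid shaft τ_max = 16T/(πd³), so d = (16T/(π τ_allow))^(1/3) = (16·3.017e6/(π·3.15×10^7))^(1/3) = 0.7872 m.

787 mm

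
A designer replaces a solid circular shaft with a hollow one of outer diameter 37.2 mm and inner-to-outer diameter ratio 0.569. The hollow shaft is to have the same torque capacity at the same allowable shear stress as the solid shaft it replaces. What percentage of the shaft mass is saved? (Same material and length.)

Equal τ_max and T ⇒ the solid shaft needs d_s³ = d_o³(1−k⁴), so d_s = 37.2·(1−0.569⁴)^(1/3) = 35.85 mm.
Area ratio A_h/A_s = d_o²(1−k²)/d_s² = (1−k²)/(1−k⁴)^(2/3) = 0.7280.
Mass saving = 1 − 0.7280 = 27.2 %.

27.2 %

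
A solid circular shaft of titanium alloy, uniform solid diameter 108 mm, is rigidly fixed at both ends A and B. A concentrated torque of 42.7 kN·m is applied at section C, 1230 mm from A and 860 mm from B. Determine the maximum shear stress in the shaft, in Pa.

1.02e8 Pa

With uniform GJ and both ends fixed, compatibility θ_AC = θ_CB gives T_A·a = T_B·b, together with T_A + T_B = T₀.
T_A = T₀·b/(a+b) = 42700·860/2090 = 17570 N·m; T_B = 25130 N·m.
τ in each portion: τ_AC = 7.10×10^7 Pa, τ_CB = 1.02×10^8 Pa; maximum is in CB.
τ_max = T_CB·r/J = 25130·0.0540/1.34×10^-5 = 1.016×10^8 Pa.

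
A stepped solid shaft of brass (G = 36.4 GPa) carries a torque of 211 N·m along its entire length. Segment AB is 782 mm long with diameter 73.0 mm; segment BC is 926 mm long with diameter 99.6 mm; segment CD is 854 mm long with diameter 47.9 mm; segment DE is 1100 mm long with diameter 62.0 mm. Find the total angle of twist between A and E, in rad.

J_AB = π(0.0730)⁴/32 = 2.79×10^-6 m⁴; J_BC = π(0.0996)⁴/32 = 9.66×10^-6 m⁴; J_CD = π(0.0479)⁴/32 = 5.17×10^-7 m⁴; J_DE = π(0.0620)⁴/32 = 1.45×10^-6 m⁴.
θ = (T/G)·Σ L_i/J_i = (211.0/36.4×10⁹)·(0.782/2.79×10^-6 + 0.926/9.66×10^-6 + 0.854/5.17×10^-7 + 1.10/1.45×10^-6) = 0.01616 rad.

0.0162 rad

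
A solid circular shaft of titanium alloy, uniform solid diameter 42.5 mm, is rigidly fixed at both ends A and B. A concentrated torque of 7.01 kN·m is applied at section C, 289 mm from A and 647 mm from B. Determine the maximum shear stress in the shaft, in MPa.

With uniform GJ and both ends fixed, compatibility θ_AC = θ_CB gives T_A·a = T_B·b, together with T_A + T_B = T₀.
T_A = T₀·b/(a+b) = 7010·647/936.0 = 4846 N·m; T_B = 2164 N·m.
τ in each portion: τ_AC = 3.21×10^8 Pa, τ_CB = 1.44×10^8 Pa; maximum is in AC.
τ_max = T_AC·r/J = 4846·0.0213/3.20×10^-7 = 3.215×10^8 Pa.

321 MPa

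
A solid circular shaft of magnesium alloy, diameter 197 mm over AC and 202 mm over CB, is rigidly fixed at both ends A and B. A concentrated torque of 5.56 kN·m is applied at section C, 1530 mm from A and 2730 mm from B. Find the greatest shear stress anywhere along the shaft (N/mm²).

Compatibility: T_A·a/J_AC = T_B·b/J_CB with T_A + T_B = T₀.
J_AC = 1.48×10^-4 m⁴, J_CB = 1.63×10^-4 m⁴, so T_A = T₀·(J_AC/a)/((J_AC/a)+(J_CB/b)) = 3433 N·m, T_B = 2127 N·m.
τ in each portion: τ_AC = 2.29×10^6 Pa, τ_CB = 1.31×10^6 Pa; maximum is in AC.
τ_max = T_AC·r/J = 3433·0.0985/1.48×10^-4 = 2.287×10^6 Pa.

2.29 N/mm²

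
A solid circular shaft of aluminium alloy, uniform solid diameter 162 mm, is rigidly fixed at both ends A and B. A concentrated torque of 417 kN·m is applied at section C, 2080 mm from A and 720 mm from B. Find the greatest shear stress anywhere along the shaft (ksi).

53.8 ksi

With uniform GJ and both ends fixed, compatibility θ_AC = θ_CB gives T_A·a = T_B·b, together with T_A + T_B = T₀.
T_A = T₀·b/(a+b) = 417000·720/2800 = 107200 N·m; T_B = 309800 N·m.
τ in each portion: τ_AC = 1.28×10^8 Pa, τ_CB = 3.71×10^8 Pa; maximum is in CB.
τ_max = T_CB·r/J = 309800·0.0810/6.76×10^-5 = 3.711×10^8 Pa.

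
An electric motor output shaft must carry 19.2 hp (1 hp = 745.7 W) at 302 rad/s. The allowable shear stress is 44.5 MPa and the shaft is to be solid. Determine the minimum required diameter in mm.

ω = 302 rad/s, so T = P/ω = 19.2×745.7 / 302.0 = 47.41 N·m.
For a solid shaft τ_max = 16T/(πd³), so d = (16T/(π τ_allow))^(1/3) = (16·47.41/(π·4.45×10^7))^(1/3) = 0.01757 m.

17.6 mm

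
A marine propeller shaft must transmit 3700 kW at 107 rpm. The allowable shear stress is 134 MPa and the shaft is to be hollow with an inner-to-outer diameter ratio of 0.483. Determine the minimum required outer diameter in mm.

ω = 2π·107/60 = 11.21 rad/s, so T = P/ω = 3700×10³ / 11.21 = 330200 N·m.
For a hollow shaft with d_i/d_o = 0.483: τ_max = 16T/(π d_o³ (1−k⁴)), so d_o = [16T/(π τ_allow (1−k⁴))]^(1/3) = [16·330200/(π·1.34×10^8·0.9456)]^(1/3) = 0.2368 m.

237 mm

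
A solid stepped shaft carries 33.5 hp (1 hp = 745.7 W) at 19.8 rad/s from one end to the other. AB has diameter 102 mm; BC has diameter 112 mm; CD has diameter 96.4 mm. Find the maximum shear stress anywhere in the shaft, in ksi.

1.04 ksi

ω = 19.8 rad/s, so T = P/ω = 33.5×745.7 / 19.80 = 1262 N·m.
Under the same torque, τ_max = 16T/(πd³) is largest where d is smallest — segment CD (d = 96.4 mm).
τ_max = 16·1262/(π·(0.0964)³) = 7.173×10^6 Pa.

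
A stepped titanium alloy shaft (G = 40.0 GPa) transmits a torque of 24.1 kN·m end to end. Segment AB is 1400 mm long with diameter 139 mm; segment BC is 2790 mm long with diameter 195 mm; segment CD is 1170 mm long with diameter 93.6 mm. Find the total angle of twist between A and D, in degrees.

7.36°

J_AB = π(0.139)⁴/32 = 3.66×10^-5 m⁴; J_BC = π(0.195)⁴/32 = 1.42×10^-4 m⁴; J_CD = π(0.0936)⁴/32 = 7.54×10^-6 m⁴.
θ = (T/G)·Σ L_i/J_i = (24100/40.0×10⁹)·(1.40/3.66×10^-5 + 2.79/1.42×10^-4 + 1.17/7.54×10^-6) = 0.1284 rad.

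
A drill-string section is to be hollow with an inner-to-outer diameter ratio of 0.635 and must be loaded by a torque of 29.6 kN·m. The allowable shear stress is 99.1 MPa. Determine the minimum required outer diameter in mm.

For a hollow shaft with d_i/d_o = 0.635: τ_max = 16T/(π d_o³ (1−k⁴)), so d_o = [16T/(π τ_allow (1−k⁴))]^(1/3) = [16·29600/(π·9.91×10^7·0.8374)]^(1/3) = 0.1220 m.

122 mm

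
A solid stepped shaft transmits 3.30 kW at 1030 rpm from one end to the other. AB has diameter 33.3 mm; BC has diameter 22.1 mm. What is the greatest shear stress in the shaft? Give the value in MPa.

ω = 2π·1030/60 = 107.9 rad/s, so T = P/ω = 3.30×10³ / 107.9 = 30.59 N·m.
Under the same torque, τ_max = 16T/(πd³) is largest where d is smallest — segment BC (d = 22.1 mm).
τ_max = 16·30.59/(π·(0.0221)³) = 1.444×10^7 Pa.

14.4 MPa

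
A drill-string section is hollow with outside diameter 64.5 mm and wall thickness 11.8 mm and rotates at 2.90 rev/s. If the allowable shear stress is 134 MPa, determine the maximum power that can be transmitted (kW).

J = π(d_o⁴ − d_i⁴)/32 = π(0.0645⁴ − 0.0409⁴)/32 = 1.424×10^-6 m⁴.
T_max = τ_allow·J/r = 1.34×10^8 × 1.424×10^-6 / 0.0323 = 5919 N·m.
ω = 2π·2.90 = 18.22 rad/s, so P_max = T_max·ω = 1.078×10^5 W.

108 kW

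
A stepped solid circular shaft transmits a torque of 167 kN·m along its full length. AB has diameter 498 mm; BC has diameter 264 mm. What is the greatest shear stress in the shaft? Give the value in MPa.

Under the same torque, τ_max = 16T/(πd³) is largest where d is smallest — segment BC (d = 264 mm).
τ_max = 16·167000/(π·(0.264)³) = 4.622×10^7 Pa.

46.2 MPa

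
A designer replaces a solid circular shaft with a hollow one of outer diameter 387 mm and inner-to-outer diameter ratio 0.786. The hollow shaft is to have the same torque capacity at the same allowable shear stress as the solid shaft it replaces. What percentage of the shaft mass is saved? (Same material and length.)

47.3 %

Equal τ_max and T ⇒ the solid shaft needs d_s³ = d_o³(1−k⁴), so d_s = 387·(1−0.786⁴)^(1/3) = 329.7 mm.
Area ratio A_h/A_s = d_o²(1−k²)/d_s² = (1−k²)/(1−k⁴)^(2/3) = 0.5266.
Mass saving = 1 − 0.5266 = 47.3 %.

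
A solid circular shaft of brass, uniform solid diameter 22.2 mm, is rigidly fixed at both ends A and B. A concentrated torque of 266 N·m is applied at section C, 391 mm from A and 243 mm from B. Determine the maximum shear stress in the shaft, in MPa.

With uniform GJ and both ends fixed, compatibility θ_AC = θ_CB gives T_A·a = T_B·b, together with T_A + T_B = T₀.
T_A = T₀·b/(a+b) = 266.0·243/634.0 = 102.0 N·m; T_B = 164.0 N·m.
τ in each portion: τ_AC = 4.75×10^7 Pa, τ_CB = 7.64×10^7 Pa; maximum is in CB.
τ_max = T_CB·r/J = 164.0·0.0111/2.38×10^-8 = 7.636×10^7 Pa.

76.4 MPa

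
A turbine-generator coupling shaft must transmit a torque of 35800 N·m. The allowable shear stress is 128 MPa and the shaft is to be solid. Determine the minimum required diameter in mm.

113 mm

For a solid shaft τ_max = 16T/(πd³), so d = (16T/(π τ_allow))^(1/3) = (16·35800/(π·1.28×10^8))^(1/3) = 0.1125 m.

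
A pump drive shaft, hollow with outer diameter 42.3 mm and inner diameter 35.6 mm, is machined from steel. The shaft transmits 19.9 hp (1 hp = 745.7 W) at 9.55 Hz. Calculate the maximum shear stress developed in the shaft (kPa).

33400 kPa

ω = 2π·9.55 = 60.00 rad/s, so T = P/ω = 19.9×745.7 / 60.00 = 247.3 N·m.
J = π(d_o⁴ − d_i⁴)/32 = π(0.0423⁴ − 0.0356⁴)/32 = 1.566×10^-7 m⁴.
τ_max = T·r/J = 247.3 × 0.0211 / 1.566×10^-7 = 3.340×10^7 Pa.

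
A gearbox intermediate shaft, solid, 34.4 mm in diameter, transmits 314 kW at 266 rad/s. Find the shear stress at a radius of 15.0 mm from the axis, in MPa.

ω = 266 rad/s, so T = P/ω = 314×10³ / 266.0 = 1180 N·m.
J = πd⁴/32 = π(0.0344)⁴/32 = 1.375×10^-7 m⁴.
Shear stress varies linearly with radius: τ = T·r/J = 1180 × 0.0150 / 1.375×10^-7 = 1.288×10^8 Pa.

129 MPa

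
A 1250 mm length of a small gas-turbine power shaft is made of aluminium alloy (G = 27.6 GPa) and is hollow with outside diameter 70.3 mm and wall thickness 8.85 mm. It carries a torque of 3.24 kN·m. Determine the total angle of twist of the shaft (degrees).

J = π(d_o⁴ − d_i⁴)/32 = π(0.0703⁴ − 0.0526⁴)/32 = 1.646×10^-6 m⁴.
θ = T·L/(G·J) = 3240 × 1.25 / (27.6×10⁹ × 1.646×10^-6) = 0.08913 rad.

5.11°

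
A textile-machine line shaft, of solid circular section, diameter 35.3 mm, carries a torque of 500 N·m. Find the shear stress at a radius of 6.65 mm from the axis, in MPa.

21.8 MPa

J = πd⁴/32 = π(0.0353)⁴/32 = 1.524×10^-7 m⁴.
Shear stress varies linearly with radius: τ = T·r/J = 500.0 × 0.00665 / 1.524×10^-7 = 2.181×10^7 Pa.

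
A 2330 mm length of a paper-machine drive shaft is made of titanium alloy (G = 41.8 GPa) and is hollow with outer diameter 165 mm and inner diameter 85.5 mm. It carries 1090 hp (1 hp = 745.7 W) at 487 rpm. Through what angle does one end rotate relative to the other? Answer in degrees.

ω = 2π·487/60 = 51.00 rad/s, so T = P/ω = 1090×745.7 / 51.00 = 15940 N·m.
J = π(d_o⁴ − d_i⁴)/32 = π(0.165⁴ − 0.0855⁴)/32 = 6.752×10^-5 m⁴.
θ = T·L/(G·J) = 15940 × 2.33 / (41.8×10⁹ × 6.752×10^-5) = 0.01316 rad.

0.754°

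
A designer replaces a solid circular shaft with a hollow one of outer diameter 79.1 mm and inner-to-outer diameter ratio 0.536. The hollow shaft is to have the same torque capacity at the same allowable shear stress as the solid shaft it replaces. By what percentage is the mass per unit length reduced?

24.5 %

Equal τ_max and T ⇒ the solid shaft needs d_s³ = d_o³(1−k⁴), so d_s = 79.1·(1−0.536⁴)^(1/3) = 76.86 mm.
Area ratio A_h/A_s = d_o²(1−k²)/d_s² = (1−k²)/(1−k⁴)^(2/3) = 0.7548.
Mass saving = 1 − 0.7548 = 24.5 %.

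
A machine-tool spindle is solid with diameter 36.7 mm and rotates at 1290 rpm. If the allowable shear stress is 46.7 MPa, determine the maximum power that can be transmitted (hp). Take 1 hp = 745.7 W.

82.1 hp

J = πd⁴/32 = π(0.0367)⁴/32 = 1.781×10^-7 m⁴.
T_max = τ_allow·J/r = 4.67×10^7 × 1.781×10^-7 / 0.0184 = 453.3 N·m.
ω = 2π·1290/60 = 135.1 rad/s, so P_max = T_max·ω = 6.123×10^4 W.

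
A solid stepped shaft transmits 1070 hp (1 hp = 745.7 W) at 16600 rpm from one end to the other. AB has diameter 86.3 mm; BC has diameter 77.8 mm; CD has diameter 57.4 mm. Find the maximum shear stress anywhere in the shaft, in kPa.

12400 kPa

ω = 2π·16600/60 = 1738 rad/s, so T = P/ω = 1070×745.7 / 1738 = 459.0 N·m.
Under the same torque, τ_max = 16T/(πd³) is largest where d is smallest — segment CD (d = 57.4 mm).
τ_max = 16·459.0/(π·(0.0574)³) = 1.236×10^7 Pa.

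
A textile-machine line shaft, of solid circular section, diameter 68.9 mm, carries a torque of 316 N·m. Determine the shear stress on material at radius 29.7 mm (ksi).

J = πd⁴/32 = π(0.0689)⁴/32 = 2.212×10^-6 m⁴.
Shear stress varies linearly with radius: τ = T·r/J = 316.0 × 0.0297 / 2.212×10^-6 = 4.242×10^6 Pa.

0.615 ksi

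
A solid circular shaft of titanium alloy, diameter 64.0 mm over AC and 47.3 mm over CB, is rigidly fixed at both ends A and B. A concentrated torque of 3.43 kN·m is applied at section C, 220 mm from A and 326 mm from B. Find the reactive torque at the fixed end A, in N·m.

Compatibility: T_A·a/J_AC = T_B·b/J_CB with T_A + T_B = T₀.
J_AC = 1.65×10^-6 m⁴, J_CB = 4.91×10^-7 m⁴, so T_A = T₀·(J_AC/a)/((J_AC/a)+(J_CB/b)) = 2855 N·m, T_B = 574.9 N·m.

2860 N·m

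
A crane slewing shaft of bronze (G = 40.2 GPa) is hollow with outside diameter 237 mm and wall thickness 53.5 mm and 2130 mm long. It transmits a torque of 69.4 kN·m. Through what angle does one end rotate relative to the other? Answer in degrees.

0.748°

J = π(d_o⁴ − d_i⁴)/32 = π(0.237⁴ − 0.130⁴)/32 = 2.817×10^-4 m⁴.
θ = T·L/(G·J) = 69400 × 2.13 / (40.2×10⁹ × 2.817×10^-4) = 0.01305 rad.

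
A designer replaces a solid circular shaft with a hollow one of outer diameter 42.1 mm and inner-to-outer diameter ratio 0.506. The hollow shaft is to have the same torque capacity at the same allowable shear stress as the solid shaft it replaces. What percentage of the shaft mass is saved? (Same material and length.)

Equal τ_max and T ⇒ the solid shaft needs d_s³ = d_o³(1−k⁴), so d_s = 42.1·(1−0.506⁴)^(1/3) = 41.16 mm.
Area ratio A_h/A_s = d_o²(1−k²)/d_s² = (1−k²)/(1−k⁴)^(2/3) = 0.7784.
Mass saving = 1 − 0.7784 = 22.2 %.

22.2 %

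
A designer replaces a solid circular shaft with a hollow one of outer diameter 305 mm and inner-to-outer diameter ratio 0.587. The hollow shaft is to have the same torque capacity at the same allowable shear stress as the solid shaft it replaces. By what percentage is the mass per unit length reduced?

28.7 %

Equal τ_max and T ⇒ the solid shaft needs d_s³ = d_o³(1−k⁴), so d_s = 305·(1−0.587⁴)^(1/3) = 292.4 mm.
Area ratio A_h/A_s = d_o²(1−k²)/d_s² = (1−k²)/(1−k⁴)^(2/3) = 0.7131.
Mass saving = 1 − 0.7131 = 28.7 %.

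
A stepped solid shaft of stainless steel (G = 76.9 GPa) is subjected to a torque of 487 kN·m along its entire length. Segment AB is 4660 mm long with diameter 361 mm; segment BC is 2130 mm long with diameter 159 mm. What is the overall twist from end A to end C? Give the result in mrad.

233 mrad

J_AB = π(0.361)⁴/32 = 1.67×10^-3 m⁴; J_BC = π(0.159)⁴/32 = 6.27×10^-5 m⁴.
θ = (T/G)·Σ L_i/J_i = (487000/76.9×10⁹)·(4.66/1.67×10^-3 + 2.13/6.27×10^-5) = 0.2327 rad.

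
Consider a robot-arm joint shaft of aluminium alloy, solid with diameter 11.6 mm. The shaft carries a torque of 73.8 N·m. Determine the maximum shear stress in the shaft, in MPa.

241 MPa

J = πd⁴/32 = π(0.0116)⁴/32 = 1.778×10^-9 m⁴.
τ_max = T·r/J = 73.80 × 0.00580 / 1.778×10^-9 = 2.408×10^8 Pa.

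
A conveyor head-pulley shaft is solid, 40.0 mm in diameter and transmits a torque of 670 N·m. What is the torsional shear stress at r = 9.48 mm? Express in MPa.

25.3 MPa

J = πd⁴/32 = π(0.0400)⁴/32 = 2.513×10^-7 m⁴.
Shear stress varies linearly with radius: τ = T·r/J = 670.0 × 0.00948 / 2.513×10^-7 = 2.527×10^7 Pa.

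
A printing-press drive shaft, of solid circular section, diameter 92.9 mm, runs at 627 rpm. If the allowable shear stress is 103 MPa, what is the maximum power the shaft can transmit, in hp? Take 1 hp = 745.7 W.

1430 hp

J = πd⁴/32 = π(0.0929)⁴/32 = 7.312×10^-6 m⁴.
T_max = τ_allow·J/r = 1.03×10^8 × 7.312×10^-6 / 0.0465 = 16210 N·m.
ω = 2π·627/60 = 65.66 rad/s, so P_max = T_max·ω = 1.065×10^6 W.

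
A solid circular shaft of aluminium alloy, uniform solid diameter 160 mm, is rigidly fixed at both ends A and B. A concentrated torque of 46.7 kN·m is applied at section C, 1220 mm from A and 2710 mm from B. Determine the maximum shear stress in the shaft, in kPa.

With uniform GJ and both ends fixed, compatibility θ_AC = θ_CB gives T_A·a = T_B·b, together with T_A + T_B = T₀.
T_A = T₀·b/(a+b) = 46700·2710/3930 = 32200 N·m; T_B = 14500 N·m.
τ in each portion: τ_AC = 4.00×10^7 Pa, τ_CB = 1.80×10^7 Pa; maximum is in AC.
τ_max = T_AC·r/J = 32200·0.0800/6.43×10^-5 = 4.004×10^7 Pa.

40000 kPa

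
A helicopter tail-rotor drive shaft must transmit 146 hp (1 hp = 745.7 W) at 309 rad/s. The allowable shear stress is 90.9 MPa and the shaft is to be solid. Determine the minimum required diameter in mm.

ω = 309 rad/s, so T = P/ω = 146×745.7 / 309.0 = 352.3 N·m.
For a solid shaft τ_max = 16T/(πd³), so d = (16T/(π τ_allow))^(1/3) = (16·352.3/(π·9.09×10^7))^(1/3) = 0.02703 m.

27.0 mm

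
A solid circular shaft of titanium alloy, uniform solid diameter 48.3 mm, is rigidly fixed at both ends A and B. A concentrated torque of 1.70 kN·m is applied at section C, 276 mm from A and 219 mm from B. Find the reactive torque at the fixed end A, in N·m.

752 N·m

With uniform GJ and both ends fixed, compatibility θ_AC = θ_CB gives T_A·a = T_B·b, together with T_A + T_B = T₀.
T_A = T₀·b/(a+b) = 1700·219/495.0 = 752.1 N·m; T_B = 947.9 N·m.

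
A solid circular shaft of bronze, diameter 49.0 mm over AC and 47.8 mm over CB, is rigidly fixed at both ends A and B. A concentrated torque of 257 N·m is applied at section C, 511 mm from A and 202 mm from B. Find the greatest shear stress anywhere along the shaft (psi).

1210 psi

Compatibility: T_A·a/J_AC = T_B·b/J_CB with T_A + T_B = T₀.
J_AC = 5.66×10^-7 m⁴, J_CB = 5.13×10^-7 m⁴, so T_A = T₀·(J_AC/a)/((J_AC/a)+(J_CB/b)) = 78.10 N·m, T_B = 178.9 N·m.
τ in each portion: τ_AC = 3.38×10^6 Pa, τ_CB = 8.34×10^6 Pa; maximum is in CB.
τ_max = T_CB·r/J = 178.9·0.0239/5.13×10^-7 = 8.343×10^6 Pa.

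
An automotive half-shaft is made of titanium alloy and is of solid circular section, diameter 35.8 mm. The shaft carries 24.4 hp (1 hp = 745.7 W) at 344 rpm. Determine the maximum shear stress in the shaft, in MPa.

56.1 MPa

ω = 2π·344/60 = 36.02 rad/s, so T = P/ω = 24.4×745.7 / 36.02 = 505.1 N·m.
J = πd⁴/32 = π(0.0358)⁴/32 = 1.613×10^-7 m⁴.
τ_max = T·r/J = 505.1 × 0.0179 / 1.613×10^-7 = 5.606×10^7 Pa.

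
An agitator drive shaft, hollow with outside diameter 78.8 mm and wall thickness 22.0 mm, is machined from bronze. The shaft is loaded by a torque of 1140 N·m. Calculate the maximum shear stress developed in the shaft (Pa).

1.23e7 Pa

J = π(d_o⁴ − d_i⁴)/32 = π(0.0788⁴ − 0.0348⁴)/32 = 3.641×10^-6 m⁴.
τ_max = T·r/J = 1140 × 0.0394 / 3.641×10^-6 = 1.233×10^7 Pa.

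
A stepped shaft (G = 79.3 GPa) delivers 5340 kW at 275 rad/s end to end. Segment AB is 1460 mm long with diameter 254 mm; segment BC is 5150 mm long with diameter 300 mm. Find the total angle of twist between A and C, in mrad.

2.46 mrad

ω = 275 rad/s, so T = P/ω = 5340×10³ / 275.0 = 19420 N·m.
J_AB = π(0.254)⁴/32 = 4.09×10^-4 m⁴; J_BC = π(0.300)⁴/32 = 7.95×10^-4 m⁴.
θ = (T/G)·Σ L_i/J_i = (19420/79.3×10⁹)·(1.46/4.09×10^-4 + 5.15/7.95×10^-4) = 2.461×10^-3 rad.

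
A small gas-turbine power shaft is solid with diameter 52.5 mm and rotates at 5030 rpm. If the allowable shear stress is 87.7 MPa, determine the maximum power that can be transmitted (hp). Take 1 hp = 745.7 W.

J = πd⁴/32 = π(0.0525)⁴/32 = 7.458×10^-7 m⁴.
T_max = τ_allow·J/r = 8.77×10^7 × 7.458×10^-7 / 0.0262 = 2492 N·m.
ω = 2π·5030/60 = 526.7 rad/s, so P_max = T_max·ω = 1.313×10^6 W.

1760 hp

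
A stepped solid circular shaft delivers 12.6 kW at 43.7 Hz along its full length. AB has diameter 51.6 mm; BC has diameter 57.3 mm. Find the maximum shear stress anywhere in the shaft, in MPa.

ω = 2π·43.7 = 274.6 rad/s, so T = P/ω = 12.6×10³ / 274.6 = 45.89 N·m.
Under the same torque, τ_max = 16T/(πd³) is largest where d is smallest — segment AB (d = 51.6 mm).
τ_max = 16·45.89/(π·(0.0516)³) = 1.701×10^6 Pa.

1.70 MPa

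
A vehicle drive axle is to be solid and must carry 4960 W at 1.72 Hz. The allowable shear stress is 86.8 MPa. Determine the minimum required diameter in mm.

30.0 mm

ω = 2π·1.72 = 10.81 rad/s, so T = P/ω = 4960 / 10.81 = 459.0 N·m.
For a solid shaft τ_max = 16T/(πd³), so d = (16T/(π τ_allow))^(1/3) = (16·459.0/(π·8.68×10^7))^(1/3) = 0.02997 m.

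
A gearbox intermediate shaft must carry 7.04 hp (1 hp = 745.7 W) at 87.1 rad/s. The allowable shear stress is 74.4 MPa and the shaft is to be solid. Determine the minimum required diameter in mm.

16.0 mm

ω = 87.1 rad/s, so T = P/ω = 7.04×745.7 / 87.10 = 60.27 N·m.
For a solid shaft τ_max = 16T/(πd³), so d = (16T/(π τ_allow))^(1/3) = (16·60.27/(π·7.44×10^7))^(1/3) = 0.01604 m.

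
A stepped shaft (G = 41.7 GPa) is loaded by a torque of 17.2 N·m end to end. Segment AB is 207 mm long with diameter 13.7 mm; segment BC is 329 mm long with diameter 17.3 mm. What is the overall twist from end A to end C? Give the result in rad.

J_AB = π(0.0137)⁴/32 = 3.46×10^-9 m⁴; J_BC = π(0.0173)⁴/32 = 8.79×10^-9 m⁴.
θ = (T/G)·Σ L_i/J_i = (17.20/41.7×10⁹)·(0.207/3.46×10^-9 + 0.329/8.79×10^-9) = 0.04012 rad.

0.0401 rad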